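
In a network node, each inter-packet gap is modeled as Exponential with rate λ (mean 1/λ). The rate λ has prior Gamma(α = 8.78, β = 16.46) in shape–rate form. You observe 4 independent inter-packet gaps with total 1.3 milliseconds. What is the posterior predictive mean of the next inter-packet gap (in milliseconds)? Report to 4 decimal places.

1.5076

With a Gamma(shape α, rate β) prior on the exponential rate λ, the posterior after n observations with total T = Σxᵢ is Gamma(α+n, β+T).
Posterior: Gamma(8.78+4, 16.46+1.3) = Gamma(12.78, 17.76).
The predictive distribution for the next observation is Lomax; its mean is β/(α−1) = 17.76/11.78 = 1.5076.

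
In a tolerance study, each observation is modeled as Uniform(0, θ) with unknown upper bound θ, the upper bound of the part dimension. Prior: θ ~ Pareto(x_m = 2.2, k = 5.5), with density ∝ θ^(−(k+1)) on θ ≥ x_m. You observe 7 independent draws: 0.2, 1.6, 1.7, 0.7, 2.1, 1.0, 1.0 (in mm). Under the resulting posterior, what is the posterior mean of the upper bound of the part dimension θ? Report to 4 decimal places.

2.3913

A Pareto(scale x_m, shape k) prior on the upper bound θ of Uniform(0, θ) is conjugate: posterior is Pareto(max(x_m, max xᵢ), k + n).
Sample maximum = 2.1; prior scale x_m = 2.2 → posterior scale = max = 2.2.
Posterior shape = 5.5 + 7 = 12.5.
E[θ|data] = k·x_m/(k−1) = 12.5·2.2/11.5 = 2.3913.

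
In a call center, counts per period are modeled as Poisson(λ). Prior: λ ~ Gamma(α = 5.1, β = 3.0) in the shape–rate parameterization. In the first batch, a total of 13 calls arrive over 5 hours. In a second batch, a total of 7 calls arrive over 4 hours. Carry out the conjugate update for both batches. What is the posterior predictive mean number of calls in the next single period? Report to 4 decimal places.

2.0917

With a Gamma(shape α, rate β) prior, the Poisson likelihood is conjugate: the posterior is Gamma(α + ΣXᵢ, β + n).
After batch 1: Gamma(α+S, β+n) = Gamma(5.1+13, 3.0+5) = Gamma(18.1, 8.0).
After batch 2: Gamma(α+S, β+n) = Gamma(18.1+7, 8.0+4) = Gamma(25.1, 12.0).
The predictive distribution for one future period is NegBinom with mean α/β = 2.0917.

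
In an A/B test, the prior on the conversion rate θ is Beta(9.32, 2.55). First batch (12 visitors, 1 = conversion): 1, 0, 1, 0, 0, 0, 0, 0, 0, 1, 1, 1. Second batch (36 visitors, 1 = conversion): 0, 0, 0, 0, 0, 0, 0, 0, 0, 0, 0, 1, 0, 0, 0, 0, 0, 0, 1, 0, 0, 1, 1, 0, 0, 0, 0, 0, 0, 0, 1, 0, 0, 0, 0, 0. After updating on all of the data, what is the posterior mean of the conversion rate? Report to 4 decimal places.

The Beta prior is conjugate to a Binomial/Bernoulli likelihood; the update adds successes to α and failures to β.
After batch 1: Beta(9.32+5, 2.55+7) = Beta(14.32, 9.55).
After batch 2: Beta(14.32+5, 9.55+31) = Beta(19.32, 40.55).
Posterior mean = α/(α+β) = 19.32/59.87 = 0.3227.

0.3227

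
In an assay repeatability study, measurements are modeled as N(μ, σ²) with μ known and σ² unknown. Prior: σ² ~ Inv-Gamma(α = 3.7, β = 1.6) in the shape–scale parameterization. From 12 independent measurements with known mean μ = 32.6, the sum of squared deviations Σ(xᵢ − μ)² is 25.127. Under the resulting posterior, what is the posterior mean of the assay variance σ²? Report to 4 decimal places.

1.6280

With known mean μ and an Inverse-Gamma(α, β) prior on σ², the Normal likelihood is conjugate: posterior is Inv-Gamma(α + n/2, β + Σ(xᵢ−μ)²/2).
Posterior: Inv-Gamma(3.7 + 12/2, 1.6 + 25.127/2) = Inv-Gamma(9.70, 14.1635).
E[σ²|data] = β/(α−1) = 14.1635/8.70 = 1.6280.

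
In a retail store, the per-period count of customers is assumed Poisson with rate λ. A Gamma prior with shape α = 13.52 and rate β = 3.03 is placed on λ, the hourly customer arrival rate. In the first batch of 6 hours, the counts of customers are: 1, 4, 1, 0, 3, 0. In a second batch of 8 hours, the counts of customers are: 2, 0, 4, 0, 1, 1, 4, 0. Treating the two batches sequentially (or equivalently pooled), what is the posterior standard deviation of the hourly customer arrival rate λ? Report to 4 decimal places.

With a Gamma(shape α, rate β) prior, the Poisson likelihood is conjugate: the posterior is Gamma(α + ΣXᵢ, β + n).
Batch 1: sum of counts S = 9 over n = 6 hours.
After batch 1: Gamma(α+S, β+n) = Gamma(13.52+9, 3.03+6) = Gamma(22.52, 9.03).
Batch 2: sum of counts S = 12 over n = 8 hours.
After batch 2: Gamma(α+S, β+n) = Gamma(22.52+12, 9.03+8) = Gamma(34.52, 17.03).
SD = √α/β = √34.52/17.03 = 0.3450.

0.3450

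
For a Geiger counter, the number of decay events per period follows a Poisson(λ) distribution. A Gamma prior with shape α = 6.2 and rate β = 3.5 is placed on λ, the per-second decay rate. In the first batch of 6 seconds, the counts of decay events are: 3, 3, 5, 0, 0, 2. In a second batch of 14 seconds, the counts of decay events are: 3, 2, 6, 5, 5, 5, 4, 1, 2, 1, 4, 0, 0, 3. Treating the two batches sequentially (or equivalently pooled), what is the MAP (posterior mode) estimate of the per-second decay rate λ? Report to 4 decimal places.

2.5191

With a Gamma(shape α, rate β) prior, the Poisson likelihood is conjugate: the posterior is Gamma(α + ΣXᵢ, β + n).
Batch 1: sum of counts S = 13 over n = 6 seconds.
After batch 1: Gamma(α+S, β+n) = Gamma(6.2+13, 3.5+6) = Gamma(19.2, 9.5).
Batch 2: sum of counts S = 41 over n = 14 seconds.
After batch 2: Gamma(α+S, β+n) = Gamma(19.2+41, 9.5+14) = Gamma(60.2, 23.5).
Mode of Gamma(α,β) for α≥1 is (α−1)/β = 59.2/23.5 = 2.5191.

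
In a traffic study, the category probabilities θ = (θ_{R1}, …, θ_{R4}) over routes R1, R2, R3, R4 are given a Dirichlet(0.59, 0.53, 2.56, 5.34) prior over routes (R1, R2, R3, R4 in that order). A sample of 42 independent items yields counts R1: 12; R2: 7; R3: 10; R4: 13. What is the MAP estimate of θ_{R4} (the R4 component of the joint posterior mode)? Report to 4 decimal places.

0.3688

The Dirichlet prior is conjugate to the Multinomial likelihood: each posterior αⱼ = prior αⱼ + observed count nⱼ.
Posterior concentration: (12.59, 7.53, 12.56, 18.34), total = 51.02.
Joint mode component: (α_{R4}−1)/(Σα−K) = 17.34/47.02 = 0.3688.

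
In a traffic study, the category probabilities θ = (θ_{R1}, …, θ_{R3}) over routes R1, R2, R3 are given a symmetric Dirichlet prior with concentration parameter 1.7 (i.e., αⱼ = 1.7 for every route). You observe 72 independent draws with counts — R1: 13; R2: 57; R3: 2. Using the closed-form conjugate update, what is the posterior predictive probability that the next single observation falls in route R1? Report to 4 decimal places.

0.1907

The Dirichlet prior is conjugate to the Multinomial likelihood: each posterior αⱼ = prior αⱼ + observed count nⱼ.
Posterior concentration: (14.7, 58.7, 3.7), total = 77.1.
P(next = R1 | data) = α_{R1}/Σα = 0.1907.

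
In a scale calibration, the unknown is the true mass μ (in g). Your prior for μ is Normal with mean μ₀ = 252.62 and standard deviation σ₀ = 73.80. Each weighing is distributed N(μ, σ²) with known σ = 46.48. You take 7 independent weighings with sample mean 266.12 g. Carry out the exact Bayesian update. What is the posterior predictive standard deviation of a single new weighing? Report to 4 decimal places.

49.5224

For Normal data with known variance σ², a Normal(μ₀, σ₀²) prior on μ is conjugate. Posterior precision = 1/σ₀² + n/σ²; posterior mean is the precision-weighted average of μ₀ and x̄.
σ₀² = 73.80² = 5446.44, σ² = 46.48² = 2160.3904; σ² + n·σ₀² = 2160.3904 + 7·5446.44 = 40285.4704.
Posterior precision = 1/σ₀² + n/σ² = 1/5446.44 + 7/2160.3904 = (σ² + n·σ₀²)/(σ₀²σ²) = 40285.4704/(5446.44·2160.3904); posterior variance σₙ² = σ₀²σ²/(σ² + n·σ₀²) = 5446.44·2160.3904/40285.4704 = 292.076438.
Predictive variance for one new observation = σₙ² + σ² = 5446.44·2160.3904/40285.4704 + 2160.3904 = σ²·(σ₀² + 40285.4704)/40285.4704 = 2160.3904·45731.9104/40285.4704 = 2452.466838; SD = √(2160.3904·45731.9104/40285.4704) = 49.5224.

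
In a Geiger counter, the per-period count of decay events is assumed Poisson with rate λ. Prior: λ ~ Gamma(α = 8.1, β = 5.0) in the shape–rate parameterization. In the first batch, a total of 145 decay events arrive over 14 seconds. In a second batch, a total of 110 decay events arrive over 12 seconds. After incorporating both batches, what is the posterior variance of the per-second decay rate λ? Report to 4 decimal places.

0.2738

With a Gamma(shape α, rate β) prior, the Poisson likelihood is conjugate: the posterior is Gamma(α + ΣXᵢ, β + n).
After batch 1: Gamma(α+S, β+n) = Gamma(8.1+145, 5.0+14) = Gamma(153.1, 19.0).
After batch 2: Gamma(α+S, β+n) = Gamma(153.1+110, 19.0+12) = Gamma(263.1, 31.0).
Var = α/β² = 263.1/31.0² = 0.2738.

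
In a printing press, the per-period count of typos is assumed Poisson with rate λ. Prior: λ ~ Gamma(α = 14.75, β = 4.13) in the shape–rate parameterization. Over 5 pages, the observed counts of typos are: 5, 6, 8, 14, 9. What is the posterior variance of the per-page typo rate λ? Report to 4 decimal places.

0.6808

With a Gamma(shape α, rate β) prior, the Poisson likelihood is conjugate: the posterior is Gamma(α + ΣXᵢ, β + n).
Sum of counts S = 42 over n = 5 pages.
Posterior: Gamma(α+S, β+n) = Gamma(14.75+42, 4.13+5) = Gamma(56.75, 9.13).
Var = α/β² = 56.75/9.13² = 0.6808.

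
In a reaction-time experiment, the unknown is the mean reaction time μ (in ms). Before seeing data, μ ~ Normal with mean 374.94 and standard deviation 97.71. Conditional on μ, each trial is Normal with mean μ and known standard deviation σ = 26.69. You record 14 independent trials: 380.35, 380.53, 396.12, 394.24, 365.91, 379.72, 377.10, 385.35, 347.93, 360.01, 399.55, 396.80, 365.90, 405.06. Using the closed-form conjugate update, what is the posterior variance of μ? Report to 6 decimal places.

50.612835

For Normal data with known variance σ², a Normal(μ₀, σ₀²) prior on μ is conjugate. Posterior precision = 1/σ₀² + n/σ²; posterior mean is the precision-weighted average of μ₀ and x̄.
σ₀² = 97.71² = 9547.2441, σ² = 26.69² = 712.3561; σ² + n·σ₀² = 712.3561 + 14·9547.2441 = 134373.7735.
Posterior precision = 1/σ₀² + n/σ² = 1/9547.2441 + 14/712.3561 = (σ² + n·σ₀²)/(σ₀²σ²) = 134373.7735/(9547.2441·712.3561); posterior variance σₙ² = σ₀²σ²/(σ² + n·σ₀²) = 9547.2441·712.3561/134373.7735 = 50.612835.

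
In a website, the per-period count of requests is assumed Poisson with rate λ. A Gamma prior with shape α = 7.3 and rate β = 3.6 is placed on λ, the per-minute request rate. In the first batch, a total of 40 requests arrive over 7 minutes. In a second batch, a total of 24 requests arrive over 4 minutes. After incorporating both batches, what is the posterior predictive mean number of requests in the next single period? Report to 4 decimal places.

4.8836

With a Gamma(shape α, rate β) prior, the Poisson likelihood is conjugate: the posterior is Gamma(α + ΣXᵢ, β + n).
After batch 1: Gamma(α+S, β+n) = Gamma(7.3+40, 3.6+7) = Gamma(47.3, 10.6).
After batch 2: Gamma(α+S, β+n) = Gamma(47.3+24, 10.6+4) = Gamma(71.3, 14.6).
The predictive distribution for one future period is NegBinom with mean α/β = 4.8836.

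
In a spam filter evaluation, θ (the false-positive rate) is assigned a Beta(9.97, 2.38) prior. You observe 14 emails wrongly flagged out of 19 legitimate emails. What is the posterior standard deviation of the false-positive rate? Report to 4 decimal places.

The Beta prior is conjugate to a Binomial/Bernoulli likelihood; the update adds successes to α and failures to β.
Posterior: Beta(α+k, β+n−k) = Beta(9.97+14, 2.38+5) = Beta(23.97, 7.38).
Var = αβ/((α+β)²(α+β+1)) = 23.97·7.38/(31.35²·32.35) = 0.00556384; SD = √0.00556384 = 0.0746.

0.0746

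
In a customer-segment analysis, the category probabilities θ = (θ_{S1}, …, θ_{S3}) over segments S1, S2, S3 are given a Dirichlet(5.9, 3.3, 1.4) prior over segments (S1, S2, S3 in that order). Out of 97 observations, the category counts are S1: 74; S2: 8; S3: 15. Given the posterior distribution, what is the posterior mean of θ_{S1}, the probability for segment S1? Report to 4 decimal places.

0.7426

The Dirichlet prior is conjugate to the Multinomial likelihood: each posterior αⱼ = prior αⱼ + observed count nⱼ.
Posterior concentration: (79.9, 11.3, 16.4), total = 107.6.
E[θ_{S1}|data] = α_{S1}/Σα = 79.9/107.6 = 0.7426.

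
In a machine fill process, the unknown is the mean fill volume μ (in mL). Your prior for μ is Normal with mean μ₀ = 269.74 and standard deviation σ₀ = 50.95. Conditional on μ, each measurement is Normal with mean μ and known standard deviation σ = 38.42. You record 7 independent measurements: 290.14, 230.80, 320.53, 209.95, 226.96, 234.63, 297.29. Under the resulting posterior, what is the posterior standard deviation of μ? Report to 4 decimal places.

For Normal data with known variance σ², a Normal(μ₀, σ₀²) prior on μ is conjugate. Posterior precision = 1/σ₀² + n/σ²; posterior mean is the precision-weighted average of μ₀ and x̄.
σ₀² = 50.95² = 2595.9025, σ² = 38.42² = 1476.0964; σ² + n·σ₀² = 1476.0964 + 7·2595.9025 = 19647.4139.
Posterior precision = 1/σ₀² + n/σ² = 1/2595.9025 + 7/1476.0964 = (σ² + n·σ₀²)/(σ₀²σ²) = 19647.4139/(2595.9025·1476.0964); posterior variance σₙ² = σ₀²σ²/(σ² + n·σ₀²) = 2595.9025·1476.0964/19647.4139 = 195.028331.
Posterior SD = √σₙ² = √(2595.9025·1476.0964/19647.4139) = 13.9653.

13.9653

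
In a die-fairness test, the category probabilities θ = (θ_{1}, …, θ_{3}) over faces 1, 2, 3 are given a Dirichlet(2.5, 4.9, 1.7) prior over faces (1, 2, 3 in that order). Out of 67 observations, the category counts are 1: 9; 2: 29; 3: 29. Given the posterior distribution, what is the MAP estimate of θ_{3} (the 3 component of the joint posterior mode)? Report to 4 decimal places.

The Dirichlet prior is conjugate to the Multinomial likelihood: each posterior αⱼ = prior αⱼ + observed count nⱼ.
Posterior concentration: (11.5, 33.9, 30.7), total = 76.1.
Joint mode component: (α_{3}−1)/(Σα−K) = 29.7/73.1 = 0.4063.

0.4063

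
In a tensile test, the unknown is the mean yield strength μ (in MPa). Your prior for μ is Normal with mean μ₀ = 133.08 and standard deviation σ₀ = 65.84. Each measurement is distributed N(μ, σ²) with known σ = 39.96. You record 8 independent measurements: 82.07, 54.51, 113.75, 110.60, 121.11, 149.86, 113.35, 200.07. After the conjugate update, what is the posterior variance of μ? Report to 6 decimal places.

190.814184

For Normal data with known variance σ², a Normal(μ₀, σ₀²) prior on μ is conjugate. Posterior precision = 1/σ₀² + n/σ²; posterior mean is the precision-weighted average of μ₀ and x̄.
σ₀² = 65.84² = 4334.9056, σ² = 39.96² = 1596.8016; σ² + n·σ₀² = 1596.8016 + 8·4334.9056 = 36276.0464.
Posterior precision = 1/σ₀² + n/σ² = 1/4334.9056 + 8/1596.8016 = (σ² + n·σ₀²)/(σ₀²σ²) = 36276.0464/(4334.9056·1596.8016); posterior variance σₙ² = σ₀²σ²/(σ² + n·σ₀²) = 4334.9056·1596.8016/36276.0464 = 190.814184.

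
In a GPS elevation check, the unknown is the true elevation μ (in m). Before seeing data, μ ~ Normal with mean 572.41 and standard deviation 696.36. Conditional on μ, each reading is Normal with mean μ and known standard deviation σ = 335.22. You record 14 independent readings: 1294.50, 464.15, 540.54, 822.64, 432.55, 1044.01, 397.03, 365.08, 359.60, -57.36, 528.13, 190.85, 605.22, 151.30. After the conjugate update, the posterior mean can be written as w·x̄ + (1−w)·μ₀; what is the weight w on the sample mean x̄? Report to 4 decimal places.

0.9837

For Normal data with known variance σ², a Normal(μ₀, σ₀²) prior on μ is conjugate. Posterior precision = 1/σ₀² + n/σ²; posterior mean is the precision-weighted average of μ₀ and x̄.
σ₀² = 696.36² = 484917.2496, σ² = 335.22² = 112372.4484. Prior precision 1/σ₀² = 1/484917.2496; data precision n/σ² = 14/112372.4484.
w = (n/σ²)/(1/σ₀² + n/σ²) = n·σ₀²/(σ² + n·σ₀²) = 14·484917.2496/(112372.4484 + 14·484917.2496) = 6788841.4944/6901213.9428 = 0.9837.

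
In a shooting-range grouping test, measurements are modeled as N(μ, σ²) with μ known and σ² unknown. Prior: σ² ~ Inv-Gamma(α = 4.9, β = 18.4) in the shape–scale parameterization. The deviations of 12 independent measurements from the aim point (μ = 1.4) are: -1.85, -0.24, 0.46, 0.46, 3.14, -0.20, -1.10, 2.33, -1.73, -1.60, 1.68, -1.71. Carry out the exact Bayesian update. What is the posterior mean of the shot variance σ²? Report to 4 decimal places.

With known mean μ and an Inverse-Gamma(α, β) prior on σ², the Normal likelihood is conjugate: posterior is Inv-Gamma(α + n/2, β + Σ(xᵢ−μ)²/2).
Σ(xᵢ−μ)² = (-1.85)² + (-0.24)² + (0.46)² + (0.46)² + (3.14)² + (-0.20)² + (-1.10)² + (2.33)² + (-1.73)² + (-1.60)² + (1.68)² + (-1.71)² = 31.7412.
Posterior: Inv-Gamma(4.9 + 12/2, 18.4 + 31.7412/2) = Inv-Gamma(10.90, 34.27060).
E[σ²|data] = β/(α−1) = 34.27060/9.90 = 3.4617.

3.4617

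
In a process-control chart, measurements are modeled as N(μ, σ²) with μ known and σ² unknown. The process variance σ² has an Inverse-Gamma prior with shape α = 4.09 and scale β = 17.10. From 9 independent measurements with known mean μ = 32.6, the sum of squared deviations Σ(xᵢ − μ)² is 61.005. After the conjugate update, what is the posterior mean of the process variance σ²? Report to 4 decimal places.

With known mean μ and an Inverse-Gamma(α, β) prior on σ², the Normal likelihood is conjugate: posterior is Inv-Gamma(α + n/2, β + Σ(xᵢ−μ)²/2).
Posterior: Inv-Gamma(4.09 + 9/2, 17.10 + 61.005/2) = Inv-Gamma(8.59, 47.6025).
E[σ²|data] = β/(α−1) = 47.6025/7.59 = 6.2717.

6.2717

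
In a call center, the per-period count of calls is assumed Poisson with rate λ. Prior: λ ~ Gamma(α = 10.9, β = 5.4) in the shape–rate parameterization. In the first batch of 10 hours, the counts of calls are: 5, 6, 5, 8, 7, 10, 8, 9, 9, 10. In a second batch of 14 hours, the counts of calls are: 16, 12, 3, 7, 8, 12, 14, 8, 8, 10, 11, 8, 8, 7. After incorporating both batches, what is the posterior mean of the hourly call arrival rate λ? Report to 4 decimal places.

7.4796

With a Gamma(shape α, rate β) prior, the Poisson likelihood is conjugate: the posterior is Gamma(α + ΣXᵢ, β + n).
Batch 1: sum of counts S = 77 over n = 10 hours.
After batch 1: Gamma(α+S, β+n) = Gamma(10.9+77, 5.4+10) = Gamma(87.9, 15.4).
Batch 2: sum of counts S = 132 over n = 14 hours.
After batch 2: Gamma(α+S, β+n) = Gamma(87.9+132, 15.4+14) = Gamma(219.9, 29.4).
Posterior mean = α/β = 219.9/29.4 = 7.4796.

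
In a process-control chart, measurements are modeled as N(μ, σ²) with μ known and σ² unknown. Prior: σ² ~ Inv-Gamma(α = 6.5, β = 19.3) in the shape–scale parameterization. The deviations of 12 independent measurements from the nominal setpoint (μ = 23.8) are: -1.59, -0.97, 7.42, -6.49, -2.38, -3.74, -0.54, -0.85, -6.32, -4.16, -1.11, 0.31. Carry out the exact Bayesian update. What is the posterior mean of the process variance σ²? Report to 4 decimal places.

9.4995

With known mean μ and an Inverse-Gamma(α, β) prior on σ², the Normal likelihood is conjugate: posterior is Inv-Gamma(α + n/2, β + Σ(xᵢ−μ)²/2).
Σ(xᵢ−μ)² = (-1.59)² + (-0.97)² + (7.42)² + (-6.49)² + (-2.38)² + (-3.74)² + (-0.54)² + (-0.85)² + (-6.32)² + (-4.16)² + (-1.11)² + (0.31)² = 179.8878.
Posterior: Inv-Gamma(6.5 + 12/2, 19.3 + 179.8878/2) = Inv-Gamma(12.50, 109.24390).
E[σ²|data] = β/(α−1) = 109.24390/11.50 = 9.4995.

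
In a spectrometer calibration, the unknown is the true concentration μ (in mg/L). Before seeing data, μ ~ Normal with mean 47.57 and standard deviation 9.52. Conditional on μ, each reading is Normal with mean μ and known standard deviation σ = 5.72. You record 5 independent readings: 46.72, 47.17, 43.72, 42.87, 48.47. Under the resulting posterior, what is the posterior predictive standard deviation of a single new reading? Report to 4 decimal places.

6.2307

For Normal data with known variance σ², a Normal(μ₀, σ₀²) prior on μ is conjugate. Posterior precision = 1/σ₀² + n/σ²; posterior mean is the precision-weighted average of μ₀ and x̄.
σ₀² = 9.52² = 90.6304, σ² = 5.72² = 32.7184; σ² + n·σ₀² = 32.7184 + 5·90.6304 = 485.8704.
Posterior precision = 1/σ₀² + n/σ² = 1/90.6304 + 5/32.7184 = (σ² + n·σ₀²)/(σ₀²σ²) = 485.8704/(90.6304·32.7184); posterior variance σₙ² = σ₀²σ²/(σ² + n·σ₀²) = 90.6304·32.7184/485.8704 = 6.103030.
Predictive variance for one new observation = σₙ² + σ² = 90.6304·32.7184/485.8704 + 32.7184 = σ²·(σ₀² + 485.8704)/485.8704 = 32.7184·576.5008/485.8704 = 38.821430; SD = √(32.7184·576.5008/485.8704) = 6.2307.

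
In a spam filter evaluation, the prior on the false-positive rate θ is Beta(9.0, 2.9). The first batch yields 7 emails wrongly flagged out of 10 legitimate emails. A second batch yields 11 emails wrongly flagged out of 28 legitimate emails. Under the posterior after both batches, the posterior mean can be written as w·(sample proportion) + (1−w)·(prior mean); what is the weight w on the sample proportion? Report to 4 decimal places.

The Beta prior is conjugate to a Binomial/Bernoulli likelihood; the update adds successes to α and failures to β.
Total number of legitimate emails: n = 10 + 28 = 38.
Posterior mean = (α₀+k)/(α₀+β₀+n) = [n/(α₀+β₀+n)]·(k/n) + [(α₀+β₀)/(α₀+β₀+n)]·α₀/(α₀+β₀), so only n and the prior enter the weight.
The weight on the data is w = n/(α₀+β₀+n) = 38/(9.0+2.9+38) = 38/49.9 = 0.7615.

0.7615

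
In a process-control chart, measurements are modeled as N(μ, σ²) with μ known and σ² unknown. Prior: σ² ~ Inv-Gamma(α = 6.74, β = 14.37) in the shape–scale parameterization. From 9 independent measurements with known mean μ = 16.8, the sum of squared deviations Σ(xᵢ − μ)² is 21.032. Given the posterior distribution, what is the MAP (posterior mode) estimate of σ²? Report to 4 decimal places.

2.0332

With known mean μ and an Inverse-Gamma(α, β) prior on σ², the Normal likelihood is conjugate: posterior is Inv-Gamma(α + n/2, β + Σ(xᵢ−μ)²/2).
Posterior: Inv-Gamma(6.74 + 9/2, 14.37 + 21.032/2) = Inv-Gamma(11.24, 24.8860).
Mode = β/(α+1) = 24.8860/12.24 = 2.0332.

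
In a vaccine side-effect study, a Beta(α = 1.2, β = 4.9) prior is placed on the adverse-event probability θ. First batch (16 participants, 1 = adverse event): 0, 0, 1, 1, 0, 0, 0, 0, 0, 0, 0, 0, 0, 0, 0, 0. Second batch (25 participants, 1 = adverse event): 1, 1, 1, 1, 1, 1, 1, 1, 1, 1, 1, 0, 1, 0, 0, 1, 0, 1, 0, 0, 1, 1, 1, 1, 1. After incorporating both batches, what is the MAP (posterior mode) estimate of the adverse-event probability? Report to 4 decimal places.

The Beta prior is conjugate to a Binomial/Bernoulli likelihood; the update adds successes to α and failures to β.
After batch 1: Beta(1.2+2, 4.9+14) = Beta(3.2, 18.9).
After batch 2: Beta(3.2+19, 18.9+6) = Beta(22.2, 24.9).
Mode of Beta(a,b) for a,b>1 is (a−1)/(a+b−2) = 21.2/45.1 = 0.4701.

0.4701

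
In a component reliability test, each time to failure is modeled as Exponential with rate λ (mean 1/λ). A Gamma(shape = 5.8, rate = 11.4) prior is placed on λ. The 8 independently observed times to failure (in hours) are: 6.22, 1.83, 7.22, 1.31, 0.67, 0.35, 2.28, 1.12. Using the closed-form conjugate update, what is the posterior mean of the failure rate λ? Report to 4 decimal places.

With a Gamma(shape α, rate β) prior on the exponential rate λ, the posterior after n observations with total T = Σxᵢ is Gamma(α+n, β+T).
Sum of observations T = 21.00 hours; n = 8.
Posterior: Gamma(5.8+8, 11.4+21.00) = Gamma(13.8, 32.40).
Posterior mean of λ = α/β = 13.8/32.40 = 0.4259.

0.4259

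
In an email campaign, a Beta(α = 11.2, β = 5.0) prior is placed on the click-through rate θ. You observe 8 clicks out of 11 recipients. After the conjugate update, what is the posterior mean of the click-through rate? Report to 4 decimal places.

The Beta prior is conjugate to a Binomial/Bernoulli likelihood; the update adds successes to α and failures to β.
Posterior: Beta(α+k, β+n−k) = Beta(11.2+8, 5.0+3) = Beta(19.2, 8.0).
Posterior mean = α/(α+β) = 19.2/27.2 = 0.7059.

0.7059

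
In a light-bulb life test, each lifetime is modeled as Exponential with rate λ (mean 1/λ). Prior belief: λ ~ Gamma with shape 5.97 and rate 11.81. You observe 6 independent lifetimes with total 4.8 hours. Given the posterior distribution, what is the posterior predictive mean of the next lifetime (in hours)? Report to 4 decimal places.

1.5141

With a Gamma(shape α, rate β) prior on the exponential rate λ, the posterior after n observations with total T = Σxᵢ is Gamma(α+n, β+T).
Posterior: Gamma(5.97+6, 11.81+4.8) = Gamma(11.97, 16.61).
The predictive distribution for the next observation is Lomax; its mean is β/(α−1) = 16.61/10.97 = 1.5141.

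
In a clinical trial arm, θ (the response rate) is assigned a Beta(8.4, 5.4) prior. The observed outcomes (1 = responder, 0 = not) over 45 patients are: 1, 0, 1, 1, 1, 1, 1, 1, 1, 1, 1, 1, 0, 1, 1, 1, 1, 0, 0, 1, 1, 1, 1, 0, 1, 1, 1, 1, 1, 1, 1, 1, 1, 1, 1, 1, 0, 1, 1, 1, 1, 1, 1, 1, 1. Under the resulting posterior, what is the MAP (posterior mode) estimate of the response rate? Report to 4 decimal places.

0.8169

The Beta prior is conjugate to a Binomial/Bernoulli likelihood; the update adds successes to α and failures to β.
Posterior: Beta(α+k, β+n−k) = Beta(8.4+39, 5.4+6) = Beta(47.4, 11.4).
Mode of Beta(a,b) for a,b>1 is (a−1)/(a+b−2) = 46.4/56.8 = 0.8169.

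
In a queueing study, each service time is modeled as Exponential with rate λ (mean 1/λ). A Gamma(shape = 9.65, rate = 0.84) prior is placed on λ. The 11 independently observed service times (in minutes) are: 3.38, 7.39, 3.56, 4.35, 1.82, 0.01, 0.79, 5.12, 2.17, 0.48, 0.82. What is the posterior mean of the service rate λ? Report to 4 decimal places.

0.6720

With a Gamma(shape α, rate β) prior on the exponential rate λ, the posterior after n observations with total T = Σxᵢ is Gamma(α+n, β+T).
Sum of observations T = 29.89 minutes; n = 11.
Posterior: Gamma(9.65+11, 0.84+29.89) = Gamma(20.65, 30.73).
Posterior mean of λ = α/β = 20.65/30.73 = 0.6720.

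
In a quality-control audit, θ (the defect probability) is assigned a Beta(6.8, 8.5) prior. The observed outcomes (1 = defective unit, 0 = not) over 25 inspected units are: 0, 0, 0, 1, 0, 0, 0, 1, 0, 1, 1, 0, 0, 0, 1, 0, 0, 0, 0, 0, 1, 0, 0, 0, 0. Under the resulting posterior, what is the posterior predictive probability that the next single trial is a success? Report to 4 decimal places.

0.3176

The Beta prior is conjugate to a Binomial/Bernoulli likelihood; the update adds successes to α and failures to β.
Posterior: Beta(α+k, β+n−k) = Beta(6.8+6, 8.5+19) = Beta(12.8, 27.5).
For a single future Bernoulli trial, P(success | data) = α/(α+β) = 0.3176.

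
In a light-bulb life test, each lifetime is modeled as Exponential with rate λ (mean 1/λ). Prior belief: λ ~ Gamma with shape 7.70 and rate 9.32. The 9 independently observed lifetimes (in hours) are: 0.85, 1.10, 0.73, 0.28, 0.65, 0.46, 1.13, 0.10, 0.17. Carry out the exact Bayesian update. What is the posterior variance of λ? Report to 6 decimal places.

With a Gamma(shape α, rate β) prior on the exponential rate λ, the posterior after n observations with total T = Σxᵢ is Gamma(α+n, β+T).
Sum of observations T = 5.47 hours; n = 9.
Posterior: Gamma(7.70+9, 9.32+5.47) = Gamma(16.70, 14.79).
Var = α/β² = 0.076345.

0.076345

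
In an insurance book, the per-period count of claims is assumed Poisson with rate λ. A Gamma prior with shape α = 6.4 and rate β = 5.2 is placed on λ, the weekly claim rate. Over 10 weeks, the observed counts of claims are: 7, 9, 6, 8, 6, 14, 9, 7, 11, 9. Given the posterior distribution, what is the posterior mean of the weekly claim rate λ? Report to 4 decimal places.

6.0789

With a Gamma(shape α, rate β) prior, the Poisson likelihood is conjugate: the posterior is Gamma(α + ΣXᵢ, β + n).
Sum of counts S = 86 over n = 10 weeks.
Posterior: Gamma(α+S, β+n) = Gamma(6.4+86, 5.2+10) = Gamma(92.4, 15.2).
Posterior mean = α/β = 92.4/15.2 = 6.0789.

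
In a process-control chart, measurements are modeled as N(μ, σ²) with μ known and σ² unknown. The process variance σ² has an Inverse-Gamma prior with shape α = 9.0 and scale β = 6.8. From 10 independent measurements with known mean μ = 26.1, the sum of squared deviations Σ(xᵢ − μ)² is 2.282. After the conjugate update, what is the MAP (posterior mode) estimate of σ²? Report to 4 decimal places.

With known mean μ and an Inverse-Gamma(α, β) prior on σ², the Normal likelihood is conjugate: posterior is Inv-Gamma(α + n/2, β + Σ(xᵢ−μ)²/2).
Posterior: Inv-Gamma(9.0 + 10/2, 6.8 + 2.282/2) = Inv-Gamma(14.00, 7.9410).
Mode = β/(α+1) = 7.9410/15.00 = 0.5294.

0.5294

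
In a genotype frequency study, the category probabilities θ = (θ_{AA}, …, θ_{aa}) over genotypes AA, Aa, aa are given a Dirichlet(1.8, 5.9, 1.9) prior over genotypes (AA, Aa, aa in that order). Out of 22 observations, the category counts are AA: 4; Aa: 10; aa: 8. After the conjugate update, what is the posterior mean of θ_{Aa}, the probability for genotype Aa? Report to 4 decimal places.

0.5032

The Dirichlet prior is conjugate to the Multinomial likelihood: each posterior αⱼ = prior αⱼ + observed count nⱼ.
Posterior concentration: (5.8, 15.9, 9.9), total = 31.6.
E[θ_{Aa}|data] = α_{Aa}/Σα = 15.9/31.6 = 0.5032.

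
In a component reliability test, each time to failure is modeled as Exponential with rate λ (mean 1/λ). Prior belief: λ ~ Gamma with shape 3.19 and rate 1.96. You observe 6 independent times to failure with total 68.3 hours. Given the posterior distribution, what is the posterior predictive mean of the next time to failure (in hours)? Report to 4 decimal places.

8.5788

With a Gamma(shape α, rate β) prior on the exponential rate λ, the posterior after n observations with total T = Σxᵢ is Gamma(α+n, β+T).
Posterior: Gamma(3.19+6, 1.96+68.3) = Gamma(9.19, 70.26).
The predictive distribution for the next observation is Lomax; its mean is β/(α−1) = 70.26/8.19 = 8.5788.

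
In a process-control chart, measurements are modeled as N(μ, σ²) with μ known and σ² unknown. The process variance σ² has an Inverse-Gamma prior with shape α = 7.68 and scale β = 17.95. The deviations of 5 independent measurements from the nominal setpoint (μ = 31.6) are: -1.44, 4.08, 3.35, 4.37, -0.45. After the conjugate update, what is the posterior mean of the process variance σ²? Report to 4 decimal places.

4.6374

With known mean μ and an Inverse-Gamma(α, β) prior on σ², the Normal likelihood is conjugate: posterior is Inv-Gamma(α + n/2, β + Σ(xᵢ−μ)²/2).
Σ(xᵢ−μ)² = (-1.44)² + (4.08)² + (3.35)² + (4.37)² + (-0.45)² = 49.2419.
Posterior: Inv-Gamma(7.68 + 5/2, 17.95 + 49.2419/2) = Inv-Gamma(10.18, 42.57095).
E[σ²|data] = β/(α−1) = 42.57095/9.18 = 4.6374.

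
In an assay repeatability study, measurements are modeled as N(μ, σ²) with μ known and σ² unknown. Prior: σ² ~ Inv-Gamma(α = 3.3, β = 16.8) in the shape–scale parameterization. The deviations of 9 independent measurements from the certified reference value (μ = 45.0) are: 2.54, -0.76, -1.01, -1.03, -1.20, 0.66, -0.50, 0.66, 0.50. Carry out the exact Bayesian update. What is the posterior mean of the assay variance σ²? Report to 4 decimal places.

With known mean μ and an Inverse-Gamma(α, β) prior on σ², the Normal likelihood is conjugate: posterior is Inv-Gamma(α + n/2, β + Σ(xᵢ−μ)²/2).
Σ(xᵢ−μ)² = (2.54)² + (-0.76)² + (-1.01)² + (-1.03)² + (-1.20)² + (0.66)² + (-0.50)² + (0.66)² + (0.50)² = 11.9214.
Posterior: Inv-Gamma(3.3 + 9/2, 16.8 + 11.9214/2) = Inv-Gamma(7.80, 22.76070).
E[σ²|data] = β/(α−1) = 22.76070/6.80 = 3.3472.

3.3472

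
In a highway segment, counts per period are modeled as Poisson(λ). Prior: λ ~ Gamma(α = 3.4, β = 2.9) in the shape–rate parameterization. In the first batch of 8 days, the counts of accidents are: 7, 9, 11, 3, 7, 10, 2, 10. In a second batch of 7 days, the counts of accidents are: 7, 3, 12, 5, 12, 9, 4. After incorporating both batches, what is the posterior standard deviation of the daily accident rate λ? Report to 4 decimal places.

0.5975

With a Gamma(shape α, rate β) prior, the Poisson likelihood is conjugate: the posterior is Gamma(α + ΣXᵢ, β + n).
Batch 1: sum of counts S = 59 over n = 8 days.
After batch 1: Gamma(α+S, β+n) = Gamma(3.4+59, 2.9+8) = Gamma(62.4, 10.9).
Batch 2: sum of counts S = 52 over n = 7 days.
After batch 2: Gamma(α+S, β+n) = Gamma(62.4+52, 10.9+7) = Gamma(114.4, 17.9).
SD = √α/β = √114.4/17.9 = 0.5975.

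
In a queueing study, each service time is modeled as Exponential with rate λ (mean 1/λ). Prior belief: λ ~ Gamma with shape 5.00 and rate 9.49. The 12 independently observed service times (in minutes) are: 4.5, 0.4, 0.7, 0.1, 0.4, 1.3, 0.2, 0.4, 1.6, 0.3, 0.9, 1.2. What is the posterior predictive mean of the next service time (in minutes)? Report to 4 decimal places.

With a Gamma(shape α, rate β) prior on the exponential rate λ, the posterior after n observations with total T = Σxᵢ is Gamma(α+n, β+T).
Sum of observations T = 12.0 minutes; n = 12.
Posterior: Gamma(5.00+12, 9.49+12.0) = Gamma(17.00, 21.49).
The predictive distribution for the next observation is Lomax; its mean is β/(α−1) = 21.49/16.00 = 1.3431.

1.3431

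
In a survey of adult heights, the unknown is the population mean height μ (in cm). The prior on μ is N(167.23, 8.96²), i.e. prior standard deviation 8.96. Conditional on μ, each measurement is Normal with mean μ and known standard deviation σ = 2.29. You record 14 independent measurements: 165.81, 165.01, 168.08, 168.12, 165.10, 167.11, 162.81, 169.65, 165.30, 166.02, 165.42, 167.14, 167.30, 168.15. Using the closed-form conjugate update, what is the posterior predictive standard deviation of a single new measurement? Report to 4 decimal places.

2.3700

For Normal data with known variance σ², a Normal(μ₀, σ₀²) prior on μ is conjugate. Posterior precision = 1/σ₀² + n/σ²; posterior mean is the precision-weighted average of μ₀ and x̄.
σ₀² = 8.96² = 80.2816, σ² = 2.29² = 5.2441; σ² + n·σ₀² = 5.2441 + 14·80.2816 = 1129.1865.
Posterior precision = 1/σ₀² + n/σ² = 1/80.2816 + 14/5.2441 = (σ² + n·σ₀²)/(σ₀²σ²) = 1129.1865/(80.2816·5.2441); posterior variance σₙ² = σ₀²σ²/(σ² + n·σ₀²) = 80.2816·5.2441/1129.1865 = 0.372839.
Predictive variance for one new observation = σₙ² + σ² = 80.2816·5.2441/1129.1865 + 5.2441 = σ²·(σ₀² + 1129.1865)/1129.1865 = 5.2441·1209.4681/1129.1865 = 5.616939; SD = √(5.2441·1209.4681/1129.1865) = 2.3700.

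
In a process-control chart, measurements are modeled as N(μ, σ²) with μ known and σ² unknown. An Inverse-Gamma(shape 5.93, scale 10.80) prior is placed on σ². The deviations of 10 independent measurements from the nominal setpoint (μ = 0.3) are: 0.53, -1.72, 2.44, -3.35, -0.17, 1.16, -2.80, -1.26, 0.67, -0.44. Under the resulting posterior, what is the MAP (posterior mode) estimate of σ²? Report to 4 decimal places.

2.2406

With known mean μ and an Inverse-Gamma(α, β) prior on σ², the Normal likelihood is conjugate: posterior is Inv-Gamma(α + n/2, β + Σ(xᵢ−μ)²/2).
Σ(xᵢ−μ)² = (0.53)² + (-1.72)² + (2.44)² + (-3.35)² + (-0.17)² + (1.16)² + (-2.80)² + (-1.26)² + (0.67)² + (-0.44)² = 31.8600.
Posterior: Inv-Gamma(5.93 + 10/2, 10.80 + 31.8600/2) = Inv-Gamma(10.93, 26.73000).
Mode = β/(α+1) = 26.73000/11.93 = 2.2406.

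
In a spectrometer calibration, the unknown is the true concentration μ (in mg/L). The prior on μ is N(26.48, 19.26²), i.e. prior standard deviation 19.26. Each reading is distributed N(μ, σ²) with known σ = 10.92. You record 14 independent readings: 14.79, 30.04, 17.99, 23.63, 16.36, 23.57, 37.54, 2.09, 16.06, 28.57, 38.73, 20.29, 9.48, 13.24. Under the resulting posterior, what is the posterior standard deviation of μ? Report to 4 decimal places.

2.8856

For Normal data with known variance σ², a Normal(μ₀, σ₀²) prior on μ is conjugate. Posterior precision = 1/σ₀² + n/σ²; posterior mean is the precision-weighted average of μ₀ and x̄.
σ₀² = 19.26² = 370.9476, σ² = 10.92² = 119.2464; σ² + n·σ₀² = 119.2464 + 14·370.9476 = 5312.5128.
Posterior precision = 1/σ₀² + n/σ² = 1/370.9476 + 14/119.2464 = (σ² + n·σ₀²)/(σ₀²σ²) = 5312.5128/(370.9476·119.2464); posterior variance σₙ² = σ₀²σ²/(σ² + n·σ₀²) = 370.9476·119.2464/5312.5128 = 8.326411.
Posterior SD = √σₙ² = √(370.9476·119.2464/5312.5128) = 2.8856.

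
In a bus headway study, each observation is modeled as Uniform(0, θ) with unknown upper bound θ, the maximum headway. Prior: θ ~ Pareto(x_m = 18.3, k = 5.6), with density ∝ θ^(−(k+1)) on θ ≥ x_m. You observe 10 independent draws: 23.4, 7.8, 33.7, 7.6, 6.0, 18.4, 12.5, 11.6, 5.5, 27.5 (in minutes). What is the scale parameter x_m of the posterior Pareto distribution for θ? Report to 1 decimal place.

A Pareto(scale x_m, shape k) prior on the upper bound θ of Uniform(0, θ) is conjugate: posterior is Pareto(max(x_m, max xᵢ), k + n).
Sample maximum = 33.7; prior scale x_m = 18.3 → posterior scale = max = 33.7.
Posterior shape = 5.6 + 10 = 15.6.
Posterior scale x_m = 33.7.

33.7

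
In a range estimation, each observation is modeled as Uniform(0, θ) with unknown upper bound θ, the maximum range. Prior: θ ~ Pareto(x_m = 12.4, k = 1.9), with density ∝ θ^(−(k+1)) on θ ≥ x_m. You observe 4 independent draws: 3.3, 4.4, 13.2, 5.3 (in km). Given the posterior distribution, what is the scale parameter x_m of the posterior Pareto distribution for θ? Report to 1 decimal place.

A Pareto(scale x_m, shape k) prior on the upper bound θ of Uniform(0, θ) is conjugate: posterior is Pareto(max(x_m, max xᵢ), k + n).
Sample maximum = 13.2; prior scale x_m = 12.4 → posterior scale = max = 13.2.
Posterior shape = 1.9 + 4 = 5.9.
Posterior scale x_m = 13.2.

13.2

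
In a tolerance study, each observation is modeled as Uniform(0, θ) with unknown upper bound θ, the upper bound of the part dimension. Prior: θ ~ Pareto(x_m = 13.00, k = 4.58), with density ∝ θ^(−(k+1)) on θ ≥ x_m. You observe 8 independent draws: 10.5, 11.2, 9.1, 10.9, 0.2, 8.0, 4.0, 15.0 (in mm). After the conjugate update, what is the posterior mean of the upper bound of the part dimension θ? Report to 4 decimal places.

16.2953

A Pareto(scale x_m, shape k) prior on the upper bound θ of Uniform(0, θ) is conjugate: posterior is Pareto(max(x_m, max xᵢ), k + n).
Sample maximum = 15.0; prior scale x_m = 13.00 → posterior scale = max = 15.00.
Posterior shape = 4.58 + 8 = 12.58.
E[θ|data] = k·x_m/(k−1) = 12.58·15.00/11.58 = 16.2953.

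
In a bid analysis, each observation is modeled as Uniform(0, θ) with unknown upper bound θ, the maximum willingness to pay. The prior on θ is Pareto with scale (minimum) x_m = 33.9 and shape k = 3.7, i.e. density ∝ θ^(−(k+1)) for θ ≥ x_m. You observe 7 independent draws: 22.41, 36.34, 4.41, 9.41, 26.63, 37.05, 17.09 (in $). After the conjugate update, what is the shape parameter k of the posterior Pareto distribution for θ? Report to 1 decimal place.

10.7

A Pareto(scale x_m, shape k) prior on the upper bound θ of Uniform(0, θ) is conjugate: posterior is Pareto(max(x_m, max xᵢ), k + n).
Sample maximum = 37.05; prior scale x_m = 33.9 → posterior scale = max = 37.05.
Posterior shape = 3.7 + 7 = 10.7.
Posterior shape k = 10.7.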